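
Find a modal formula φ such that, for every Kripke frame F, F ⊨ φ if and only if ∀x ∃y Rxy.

The condition is seriality. The D schema □q → ◇q defines it.

□q → ◇q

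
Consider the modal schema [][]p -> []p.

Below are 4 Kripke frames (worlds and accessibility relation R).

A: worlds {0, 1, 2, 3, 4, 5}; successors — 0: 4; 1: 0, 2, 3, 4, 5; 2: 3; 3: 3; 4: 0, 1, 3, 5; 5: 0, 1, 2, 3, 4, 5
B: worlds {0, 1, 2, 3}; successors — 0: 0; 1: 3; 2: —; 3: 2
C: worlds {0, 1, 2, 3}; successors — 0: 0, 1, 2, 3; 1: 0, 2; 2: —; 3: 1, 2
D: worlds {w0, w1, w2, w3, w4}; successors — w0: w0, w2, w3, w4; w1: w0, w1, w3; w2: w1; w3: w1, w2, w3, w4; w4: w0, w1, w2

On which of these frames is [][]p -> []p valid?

D

This is the axiom for density; its first-order frame correspondent is forall x forall y (Rxy -> exists z (Rxz & Rzy)).
A: fails — R04 but no z with R0z and Rz4.
B: fails — R32 but no z with R3z and Rz2.
C: fails — R31 but no z with R3z and Rz1.
D: ✓.
Valid on: D.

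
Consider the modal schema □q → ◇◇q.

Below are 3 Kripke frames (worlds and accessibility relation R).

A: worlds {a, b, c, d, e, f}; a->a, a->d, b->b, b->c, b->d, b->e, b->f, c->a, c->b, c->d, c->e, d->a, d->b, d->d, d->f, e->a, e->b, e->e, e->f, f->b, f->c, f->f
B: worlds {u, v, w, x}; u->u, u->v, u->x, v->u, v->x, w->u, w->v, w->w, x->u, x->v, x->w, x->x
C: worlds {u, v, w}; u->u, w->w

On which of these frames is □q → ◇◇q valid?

The schema corresponds to a generalized confluence (Geach) condition: ∀x ∃w (xRw ∧ xR²w).
A: satisfies the condition.
B: satisfies the condition.
C: fails — at v but no t with vRt and vR²t.
Valid on: A, B.

A, B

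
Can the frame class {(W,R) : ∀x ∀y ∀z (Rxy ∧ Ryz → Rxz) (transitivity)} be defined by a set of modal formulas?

Yes, by □r → □□r

This is a Sahlqvist condition; the 4 axiom □r → □□r defines it.
Suppose □r→□□r is valid. Take Rxy, Ryz and set V(r)={w : Rxw}. Then □r at x, so □□r at x, so □r at y, so r at z, i.e. Rxz.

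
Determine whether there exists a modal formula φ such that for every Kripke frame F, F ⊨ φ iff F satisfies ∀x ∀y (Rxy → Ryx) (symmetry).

The condition is symmetry. A defining modal formula is p → □◇p.
Suppose p→□◇p is valid. Take Rxy and set V(p)={x}. Then p at x, so □◇p at x, so ◇p at y, so some z with Ryz has p; z=x, i.e. Ryx.

Yes — defined by p → □◇p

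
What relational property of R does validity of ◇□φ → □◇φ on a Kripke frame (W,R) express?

Suppose ◇□φ→□◇φ is valid. Take Rxy, Rxz and set V(φ)={w : Ryw}. Then □φ at y so ◇□φ at x, so □◇φ at x, so ◇φ at z, giving w with Rzw and Ryw.
Conversely, any frame satisfying ∀x ∀y ∀z (Rxy ∧ Rxz → ∃w (Ryw ∧ Rzw)) validates the schema.
Frame condition: ∀x ∀y ∀z (Rxy ∧ Rxz → ∃w (Ryw ∧ Rzw)).

Convergence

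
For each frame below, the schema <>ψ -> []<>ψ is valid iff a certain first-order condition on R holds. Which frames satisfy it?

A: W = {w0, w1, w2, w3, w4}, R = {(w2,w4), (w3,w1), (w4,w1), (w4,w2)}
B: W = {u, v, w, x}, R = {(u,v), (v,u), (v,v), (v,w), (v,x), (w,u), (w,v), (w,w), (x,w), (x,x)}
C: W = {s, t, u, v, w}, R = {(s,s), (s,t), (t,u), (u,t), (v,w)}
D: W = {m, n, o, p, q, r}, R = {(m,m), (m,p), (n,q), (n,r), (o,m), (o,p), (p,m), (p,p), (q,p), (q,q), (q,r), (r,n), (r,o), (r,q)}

Frame correspondent (Sahlqvist): forall x forall y forall z (Rxy & Rxz -> Ryz) — i.e. the Euclidean property.
A: fails — Rw2w4 and Rw2w4 but not Rw4w4.
B: fails — Rvw and Rvx but not Rwx.
C: fails — Rst and Rss but not Rts.
D: fails — Rnr and Rnr but not Rrr.

none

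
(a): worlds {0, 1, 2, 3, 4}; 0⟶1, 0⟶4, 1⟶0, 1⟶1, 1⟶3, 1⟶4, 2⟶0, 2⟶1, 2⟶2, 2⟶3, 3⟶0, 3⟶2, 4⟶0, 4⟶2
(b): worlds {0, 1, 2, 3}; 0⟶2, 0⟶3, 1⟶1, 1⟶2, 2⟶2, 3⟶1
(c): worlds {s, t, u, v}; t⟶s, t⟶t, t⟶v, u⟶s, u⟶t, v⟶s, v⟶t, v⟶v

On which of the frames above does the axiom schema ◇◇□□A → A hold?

Frame correspondent (Sahlqvist): ∀x ∀y (xR²y → ∃w (yR²w ∧ x = w)) — i.e. a generalized confluence (Geach) condition.
(a): condition met.
(b): fails — 0R²1 but no w with 1R²w and 0=w.
(c): fails — tR²s but no w with sR²w and t=w.
Valid on: (a).

(a)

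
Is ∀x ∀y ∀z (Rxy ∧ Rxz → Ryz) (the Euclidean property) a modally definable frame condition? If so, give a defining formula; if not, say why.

The condition is the Euclidean property. A defining modal formula is ◇q → □◇q.
Suppose ◇q→□◇q is valid. Take Rxy, Rxz and set V(q)={y}. Then ◇q at x, so □◇q at x, so ◇q at z, so some w with Rzw has q; w=y, i.e. Rzy. By symmetry of the argument, Ryz.

Yes, by ◇q → □◇q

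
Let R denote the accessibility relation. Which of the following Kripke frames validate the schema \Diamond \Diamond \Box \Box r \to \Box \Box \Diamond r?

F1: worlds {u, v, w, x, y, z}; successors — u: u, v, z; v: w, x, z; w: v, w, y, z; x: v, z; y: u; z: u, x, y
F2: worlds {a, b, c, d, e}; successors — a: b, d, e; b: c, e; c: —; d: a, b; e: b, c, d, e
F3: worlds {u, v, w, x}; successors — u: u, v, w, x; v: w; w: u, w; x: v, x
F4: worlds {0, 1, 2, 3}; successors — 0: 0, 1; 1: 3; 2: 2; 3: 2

The schema corresponds to a generalized confluence (Geach) condition: \forall x \forall y \forall z ((x R^2 y \wedge x R^2 z) \to \exists w (y R^2 w \wedge zRw)).
F1: ✓.
F2: fails — aR²a, aR²c but no w with aR²w and cRw.
F3: fails — uR²v, uR²x but no t with vR²t and xRt.
F4: fails — 0R²0, 0R²3 but no w with 0R²w and 3Rw.
Valid on: F1.

F1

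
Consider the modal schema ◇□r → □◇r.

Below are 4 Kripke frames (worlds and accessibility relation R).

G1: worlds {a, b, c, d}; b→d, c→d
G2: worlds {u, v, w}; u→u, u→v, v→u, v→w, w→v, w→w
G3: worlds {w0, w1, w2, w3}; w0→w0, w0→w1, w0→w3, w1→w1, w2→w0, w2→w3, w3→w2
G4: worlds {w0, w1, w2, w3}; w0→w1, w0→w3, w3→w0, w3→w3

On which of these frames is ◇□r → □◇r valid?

Frame correspondent (Sahlqvist): ∀x ∀y ∀z (Rxy ∧ Rxz → ∃w (Ryw ∧ Rzw)) — i.e. convergence.
G1: fails — Rbd and Rbd but d and d have no common successor.
G2: satisfies the condition.
G3: fails — Rw0w1 and Rw0w3 but w1 and w3 have no common successor.
G4: fails — Rw0w1 and Rw0w1 but w1 and w1 have no common successor.

G2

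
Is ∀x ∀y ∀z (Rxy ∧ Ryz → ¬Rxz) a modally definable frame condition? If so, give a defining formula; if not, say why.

Not modally definable

If a class were modally definable it would be closed under surjective bounded morphisms (Goldblatt–Thomason).
The 7-cycle (worlds 0,1,2,3,4,5,6 with 0→1→2→3→4→5→6→0) is intransitive. Mapping every world to a single reflexive point • is a surjective bounded morphism; the reflexive point is not intransitive (R••∧R•• but R••).
So no modal formula (or set of formulas) defines exactly the intransitive frames.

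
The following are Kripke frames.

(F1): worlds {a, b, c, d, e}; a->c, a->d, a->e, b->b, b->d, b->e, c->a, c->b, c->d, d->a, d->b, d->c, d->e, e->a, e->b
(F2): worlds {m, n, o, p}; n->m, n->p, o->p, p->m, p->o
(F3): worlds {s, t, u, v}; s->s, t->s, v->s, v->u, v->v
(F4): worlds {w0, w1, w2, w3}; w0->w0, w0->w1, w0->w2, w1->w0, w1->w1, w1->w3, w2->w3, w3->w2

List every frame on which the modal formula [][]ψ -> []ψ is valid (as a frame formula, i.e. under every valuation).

Frame correspondent (Sahlqvist): forall x forall y (Rxy -> exists z (Rxz & Rzy)) — i.e. density.
(F1): fails — Rea but no z with Rez and Rza.
(F2): fails — Rop but no z with Roz and Rzp.
(F3): holds.
(F4): fails — Rw3w2 but no z with Rw3z and Rzw2.

(F3)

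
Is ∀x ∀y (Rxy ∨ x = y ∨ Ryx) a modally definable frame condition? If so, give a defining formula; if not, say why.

Modal frame validity is preserved under disjoint unions.
Take 3 disjoint single-world reflexive frames: each is trivially connected, but their disjoint union has 3 worlds with no edge between distinct components, so it is not connected.
So the class is not modally definable.

Not definable by any modal formula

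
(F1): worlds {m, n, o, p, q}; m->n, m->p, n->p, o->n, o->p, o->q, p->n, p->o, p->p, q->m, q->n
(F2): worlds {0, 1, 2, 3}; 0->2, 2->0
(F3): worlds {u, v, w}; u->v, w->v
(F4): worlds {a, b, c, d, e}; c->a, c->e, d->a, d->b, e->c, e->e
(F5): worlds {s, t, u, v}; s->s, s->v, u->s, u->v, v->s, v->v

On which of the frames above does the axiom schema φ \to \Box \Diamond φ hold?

Frame correspondent (Sahlqvist): \forall x \forall y (Rxy \to Ryx) — i.e. symmetry.
(F1): fails — Ron but not Rno.
(F2): ✓.
(F3): fails — Ruv but not Rvu.
(F4): fails — Rdb but not Rbd.
(F5): fails — Ruv but not Rvu.

(F2)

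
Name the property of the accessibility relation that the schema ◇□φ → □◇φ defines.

convergence

This is the .2 axiom.
Its frame correspondent is convergence — ∀x ∀y ∀z (Rxy ∧ Rxz → ∃w (Ryw ∧ Rzw)).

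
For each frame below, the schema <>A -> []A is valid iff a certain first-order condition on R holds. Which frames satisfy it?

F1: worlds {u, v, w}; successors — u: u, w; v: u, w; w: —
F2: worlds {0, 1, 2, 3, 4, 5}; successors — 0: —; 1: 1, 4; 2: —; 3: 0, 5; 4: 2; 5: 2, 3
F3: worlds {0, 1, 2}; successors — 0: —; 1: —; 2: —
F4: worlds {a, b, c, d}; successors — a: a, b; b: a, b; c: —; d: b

The schema corresponds to partial functionality: forall x forall y forall z (Rxy & Rxz -> y = z).
F1: fails — u sees both u and w.
F2: fails — 1 sees both 1 and 4.
F3: ✓.
F4: fails — a sees both a and b.
Valid on: F3.

F3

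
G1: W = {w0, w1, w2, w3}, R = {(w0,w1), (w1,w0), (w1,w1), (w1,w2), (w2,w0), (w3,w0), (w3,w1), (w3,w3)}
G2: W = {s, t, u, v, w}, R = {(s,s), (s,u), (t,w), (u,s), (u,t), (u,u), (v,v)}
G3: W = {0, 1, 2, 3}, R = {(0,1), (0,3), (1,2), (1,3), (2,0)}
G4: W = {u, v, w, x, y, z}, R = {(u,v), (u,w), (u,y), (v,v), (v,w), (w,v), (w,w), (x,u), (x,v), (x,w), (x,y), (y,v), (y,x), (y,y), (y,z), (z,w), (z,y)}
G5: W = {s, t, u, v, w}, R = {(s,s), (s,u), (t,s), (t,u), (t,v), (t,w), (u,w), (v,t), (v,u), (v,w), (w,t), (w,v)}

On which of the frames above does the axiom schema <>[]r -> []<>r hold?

G4

This is the axiom for convergence; its first-order frame correspondent is forall x forall y forall z (Rxy & Rxz -> exists w (Ryw & Rzw)).
G1: fails — Rw1w2 and Rw1w0 but w2 and w0 have no common successor.
G2: fails — Rtw and Rtw but w and w have no common successor.
G3: fails — R01 and R03 but 1 and 3 have no common successor.
G4: condition met.
G5: fails — Rsu and Rss but u and s have no common successor.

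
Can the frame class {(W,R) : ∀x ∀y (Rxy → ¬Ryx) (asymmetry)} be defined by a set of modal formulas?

Not definable by any modal formula

Modal frame validity is preserved under surjective bounded morphisms.
The 3-cycle (worlds w0,w1,w2 with w0→w1→w2→w0) is asymmetric. Mapping every world to a single reflexive point • is a surjective bounded morphism, and the reflexive point is not asymmetric (R•• but asymmetry requires ¬R••).
So no modal formula (or set of formulas) defines exactly the asymmetric frames.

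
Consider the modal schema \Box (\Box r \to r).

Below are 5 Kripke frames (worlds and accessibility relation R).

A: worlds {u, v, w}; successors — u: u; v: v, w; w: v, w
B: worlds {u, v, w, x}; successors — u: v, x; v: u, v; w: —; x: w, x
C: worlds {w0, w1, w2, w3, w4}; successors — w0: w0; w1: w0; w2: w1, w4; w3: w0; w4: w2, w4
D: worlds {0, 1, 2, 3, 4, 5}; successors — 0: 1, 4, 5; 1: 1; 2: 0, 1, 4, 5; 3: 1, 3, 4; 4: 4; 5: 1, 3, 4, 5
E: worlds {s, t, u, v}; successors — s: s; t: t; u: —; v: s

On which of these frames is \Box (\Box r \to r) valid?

A, E

This is the axiom for shift-reflexivity; its first-order frame correspondent is \forall x \forall y (Rxy \to Ryy).
A: holds.
B: fails — Rxw but not Rww.
C: fails — Rw4w2 but not Rw2w2.
D: fails — R20 but not R00.
E: holds.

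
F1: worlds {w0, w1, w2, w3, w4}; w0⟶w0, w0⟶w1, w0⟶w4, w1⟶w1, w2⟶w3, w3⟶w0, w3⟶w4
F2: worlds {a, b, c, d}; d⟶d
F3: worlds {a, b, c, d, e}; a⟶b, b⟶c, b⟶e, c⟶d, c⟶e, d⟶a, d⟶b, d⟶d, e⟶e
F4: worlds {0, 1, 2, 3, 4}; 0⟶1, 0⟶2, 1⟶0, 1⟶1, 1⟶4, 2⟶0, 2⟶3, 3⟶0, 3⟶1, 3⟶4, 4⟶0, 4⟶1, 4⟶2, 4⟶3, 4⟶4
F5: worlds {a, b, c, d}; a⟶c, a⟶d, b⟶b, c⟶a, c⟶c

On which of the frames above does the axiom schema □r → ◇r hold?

Frame correspondent (Sahlqvist): ∀x ∃y Rxy — i.e. seriality.
F1: fails — world w4 has no successor.
F2: fails — world a has no successor.
F3: satisfies the condition.
F4: satisfies the condition.
F5: fails — world d has no successor.

F3, F4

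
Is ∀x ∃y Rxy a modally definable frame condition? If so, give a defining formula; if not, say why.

Definable; □p → ◇p defines it

Yes: it is seriality, defined by the D schema □p → ◇p.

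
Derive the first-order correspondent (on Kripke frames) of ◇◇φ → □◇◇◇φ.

∀x ∀y ∀z ((xR²y ∧ xRz) → ∃w (y = w ∧ zR³w))

This is a Sahlqvist (Geach-type) schema ◇^2□^0φ → □^1◇^3φ.
Minimal-valuation argument: fix x; take any y with xR^2y and any z with xR^1z. Set V(φ) to the set of worlds R-reachable from y in exactly 0 steps. Then □^0φ holds at y, so the antecedent holds at x; validity forces ◇^3φ at z, giving a w with zR^3w and yR^0w.
First-order correspondent: ∀x ∀y ∀z ((xR²y ∧ xRz) → ∃w (y = w ∧ zR³w)).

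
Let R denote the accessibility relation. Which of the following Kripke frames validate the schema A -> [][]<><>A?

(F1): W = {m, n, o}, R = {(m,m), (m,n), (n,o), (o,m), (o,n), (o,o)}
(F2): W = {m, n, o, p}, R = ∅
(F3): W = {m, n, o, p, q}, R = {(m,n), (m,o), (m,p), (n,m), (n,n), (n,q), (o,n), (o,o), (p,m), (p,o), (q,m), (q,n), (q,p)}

(F1), (F2)

Frame correspondent (Sahlqvist): forall x forall z (x R^2 z -> exists w (x = w & z R^2 w)) — i.e. a generalized confluence (Geach) condition.
(F1): condition met.
(F2): condition met.
(F3): fails — pR²o but no w with p=w and oR²w.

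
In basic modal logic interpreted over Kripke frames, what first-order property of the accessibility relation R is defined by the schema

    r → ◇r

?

reflexivity

Replacing r by ¬r and contraposing gives the equivalent schema □r → r.
Suppose □r→r is valid. At any x set V(r)={w : Rxw}. Then □r holds at x, so r holds at x, i.e. Rxx.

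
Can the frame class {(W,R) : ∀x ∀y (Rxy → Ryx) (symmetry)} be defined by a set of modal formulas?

Yes, by r → □◇r

The condition is symmetry. A defining modal formula is r → □◇r.
Suppose r→□◇r is valid. Take Rxy and set V(r)={x}. Then r at x, so □◇r at x, so ◇r at y, so some z with Ryz has r; z=x, i.e. Ryx.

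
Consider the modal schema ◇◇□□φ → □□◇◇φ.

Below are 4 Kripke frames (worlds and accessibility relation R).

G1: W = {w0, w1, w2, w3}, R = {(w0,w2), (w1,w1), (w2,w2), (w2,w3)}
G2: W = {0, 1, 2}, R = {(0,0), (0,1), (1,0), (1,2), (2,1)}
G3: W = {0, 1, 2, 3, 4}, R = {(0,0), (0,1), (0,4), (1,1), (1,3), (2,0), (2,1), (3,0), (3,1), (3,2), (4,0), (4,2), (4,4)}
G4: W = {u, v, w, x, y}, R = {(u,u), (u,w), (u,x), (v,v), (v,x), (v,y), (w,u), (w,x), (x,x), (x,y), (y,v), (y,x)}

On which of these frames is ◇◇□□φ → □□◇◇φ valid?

G2, G3, G4

Frame correspondent (Sahlqvist): ∀x ∀y ∀z ((xR²y ∧ xR²z) → ∃w (yR²w ∧ zR²w)) — i.e. a generalized confluence (Geach) condition.
G1: fails — w0R²w2, w0R²w3 but no w with w2R²w and w3R²w.
G2: ✓.
G3: ✓.
G4: ✓.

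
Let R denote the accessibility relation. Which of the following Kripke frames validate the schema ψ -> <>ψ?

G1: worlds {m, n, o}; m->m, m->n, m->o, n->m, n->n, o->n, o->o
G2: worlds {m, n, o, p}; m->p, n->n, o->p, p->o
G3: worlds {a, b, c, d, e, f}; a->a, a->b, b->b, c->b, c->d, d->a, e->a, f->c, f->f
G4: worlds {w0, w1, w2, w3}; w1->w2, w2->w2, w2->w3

This is the axiom for reflexivity; its first-order frame correspondent is forall x Rxx.
G1: satisfies the condition.
G2: fails — world m does not see itself.
G3: fails — world c does not see itself.
G4: fails — world w0 does not see itself.

G1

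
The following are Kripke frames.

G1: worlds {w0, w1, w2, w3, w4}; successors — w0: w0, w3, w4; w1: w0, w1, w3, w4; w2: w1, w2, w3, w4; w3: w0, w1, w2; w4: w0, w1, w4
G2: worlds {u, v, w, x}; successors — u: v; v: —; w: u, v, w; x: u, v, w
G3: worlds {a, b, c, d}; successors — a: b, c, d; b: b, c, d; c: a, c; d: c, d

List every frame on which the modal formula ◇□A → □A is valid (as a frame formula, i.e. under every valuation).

Frame correspondent (Sahlqvist): ∀x ∀y ∀z (Rxy ∧ Rxz → Ryz) — i.e. the Euclidean property.
G1: fails — Rw0w4 and Rw0w3 but not Rw4w3.
G2: fails — Ruv and Ruv but not Rvv.
G3: fails — Rac and Rab but not Rcb.
Valid on no frame.

none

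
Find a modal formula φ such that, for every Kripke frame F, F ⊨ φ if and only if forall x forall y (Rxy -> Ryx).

q → □◇q

This is symmetry; the standard corresponding axiom is B: q → □◇q.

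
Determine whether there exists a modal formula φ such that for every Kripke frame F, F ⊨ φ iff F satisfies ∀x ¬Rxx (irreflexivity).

Not modally definable

If a class were modally definable it would be closed under surjective bounded morphisms (Goldblatt–Thomason).
The 5-cycle (worlds s,t,u,v,w with s→t→u→v→w→s) is irreflexive, and the map sending every world to a single reflexive point • is a surjective bounded morphism (forth: every edge maps to (•,•); back: every world has a successor). So any modal formula valid on the 5-cycle is also valid on the reflexive point, which is not irreflexive.
Hence irreflexivity is not modally definable.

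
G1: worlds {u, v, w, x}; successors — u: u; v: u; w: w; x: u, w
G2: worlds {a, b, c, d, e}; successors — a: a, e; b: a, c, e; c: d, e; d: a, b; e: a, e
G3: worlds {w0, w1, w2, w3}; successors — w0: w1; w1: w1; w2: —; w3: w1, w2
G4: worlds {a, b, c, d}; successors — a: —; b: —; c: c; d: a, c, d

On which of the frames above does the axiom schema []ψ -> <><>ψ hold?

G1, G2

The schema corresponds to a generalized confluence (Geach) condition: forall x exists w (xRw & x R^2 w).
G1: satisfies the condition.
G2: satisfies the condition.
G3: fails — at w2 but no w with w2Rw and w2R²w.
G4: fails — at a but no w with aRw and aR²w.
Valid on: G1, G2.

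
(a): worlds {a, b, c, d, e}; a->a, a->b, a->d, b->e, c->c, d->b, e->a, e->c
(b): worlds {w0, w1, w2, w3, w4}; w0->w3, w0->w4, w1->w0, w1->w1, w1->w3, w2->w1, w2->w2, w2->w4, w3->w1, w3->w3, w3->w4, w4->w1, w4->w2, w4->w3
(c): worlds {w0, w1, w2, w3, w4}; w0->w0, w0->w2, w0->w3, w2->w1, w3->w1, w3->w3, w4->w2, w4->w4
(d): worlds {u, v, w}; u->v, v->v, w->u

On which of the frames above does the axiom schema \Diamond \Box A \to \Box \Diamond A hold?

The schema corresponds to convergence: \forall x \forall y \forall z (Rxy \wedge Rxz \to \exists w (Ryw \wedge Rzw)).
(a): fails — Rab and Raa but b and a have no common successor.
(b): ✓.
(c): fails — Rw0w2 and Rw0w0 but w2 and w0 have no common successor.
(d): ✓.
Valid on: (b), (d).

(b), (d)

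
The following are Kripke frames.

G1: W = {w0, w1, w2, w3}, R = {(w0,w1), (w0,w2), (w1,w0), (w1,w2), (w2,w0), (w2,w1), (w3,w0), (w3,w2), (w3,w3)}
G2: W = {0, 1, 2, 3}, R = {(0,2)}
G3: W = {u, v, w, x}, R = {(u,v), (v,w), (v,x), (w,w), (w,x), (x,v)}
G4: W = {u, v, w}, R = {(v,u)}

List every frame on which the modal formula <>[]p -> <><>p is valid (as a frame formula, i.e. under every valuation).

This is the axiom for a generalized confluence (Geach) condition; its first-order frame correspondent is forall x forall y (xRy -> exists w (yRw & x R^2 w)).
G1: ✓.
G2: fails — 0R2 but no w with 2Rw and 0R²w.
G3: ✓.
G4: fails — vRu but no t with uRt and vR²t.
Valid on: G1, G3.

G1, G3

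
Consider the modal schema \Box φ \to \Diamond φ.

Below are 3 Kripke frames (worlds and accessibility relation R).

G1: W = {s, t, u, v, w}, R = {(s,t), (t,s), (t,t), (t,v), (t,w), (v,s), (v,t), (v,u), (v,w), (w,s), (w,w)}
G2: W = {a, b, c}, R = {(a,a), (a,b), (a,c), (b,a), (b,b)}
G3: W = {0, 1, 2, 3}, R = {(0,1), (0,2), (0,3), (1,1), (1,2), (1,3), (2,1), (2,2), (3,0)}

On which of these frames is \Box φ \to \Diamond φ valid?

G3

Frame correspondent (Sahlqvist): \forall x \exists y Rxy — i.e. seriality.
G1: fails — world u has no successor.
G2: fails — world c has no successor.
G3: condition met.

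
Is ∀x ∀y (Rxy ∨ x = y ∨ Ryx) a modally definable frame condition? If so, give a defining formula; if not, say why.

Modal frame validity is preserved under disjoint unions.
Take 4 disjoint single-world reflexive frames: each is trivially connected, but their disjoint union has 4 worlds with no edge between distinct components, so it is not connected.
Hence connectedness of R is not modally definable.

Not modally definable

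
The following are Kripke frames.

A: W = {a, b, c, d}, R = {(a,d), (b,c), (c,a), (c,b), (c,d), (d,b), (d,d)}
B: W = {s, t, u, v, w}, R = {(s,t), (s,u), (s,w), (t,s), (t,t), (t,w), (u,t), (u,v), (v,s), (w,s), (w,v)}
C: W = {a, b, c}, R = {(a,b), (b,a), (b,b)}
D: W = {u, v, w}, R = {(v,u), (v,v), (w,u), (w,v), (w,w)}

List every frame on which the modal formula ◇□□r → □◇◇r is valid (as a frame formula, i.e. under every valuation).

Frame correspondent (Sahlqvist): ∀x ∀y ∀z ((xRy ∧ xRz) → ∃w (yR²w ∧ zR²w)) — i.e. a generalized confluence (Geach) condition.
A: satisfies the condition.
B: satisfies the condition.
C: satisfies the condition.
D: fails — vRu, vRu but no t with uR²t and uR²t.

A, B, C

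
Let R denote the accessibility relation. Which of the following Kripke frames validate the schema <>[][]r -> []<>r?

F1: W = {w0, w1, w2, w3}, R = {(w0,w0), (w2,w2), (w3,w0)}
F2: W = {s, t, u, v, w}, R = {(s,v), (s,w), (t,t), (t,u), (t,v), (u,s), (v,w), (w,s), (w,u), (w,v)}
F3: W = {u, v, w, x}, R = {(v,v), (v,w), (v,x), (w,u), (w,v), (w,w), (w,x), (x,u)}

F1

This is the axiom for a generalized confluence (Geach) condition; its first-order frame correspondent is forall x forall y forall z ((xRy & xRz) -> exists w (y R^2 w & zRw)).
F1: condition met.
F2: fails — sRv, sRv but no w* with vR²w* and vRw*.
F3: fails — vRx, vRv but no t with xR²t and vRt.
Valid on: F1.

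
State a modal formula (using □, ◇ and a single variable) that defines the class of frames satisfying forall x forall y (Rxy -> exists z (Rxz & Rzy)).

□□ψ → □ψ

A defining formula is □□ψ → □ψ (the C4 axiom).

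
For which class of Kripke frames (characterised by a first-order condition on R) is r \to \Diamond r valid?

This is frame-equivalent to □r → r (substitute ¬r for r and contrapose).
Suppose □r→r is valid. At any x set V(r)={w : Rxw}. Then □r holds at x, so r holds at x, i.e. Rxx.
Conversely, any frame satisfying \forall x Rxx validates the schema.
Frame condition: \forall x Rxx.

reflexivity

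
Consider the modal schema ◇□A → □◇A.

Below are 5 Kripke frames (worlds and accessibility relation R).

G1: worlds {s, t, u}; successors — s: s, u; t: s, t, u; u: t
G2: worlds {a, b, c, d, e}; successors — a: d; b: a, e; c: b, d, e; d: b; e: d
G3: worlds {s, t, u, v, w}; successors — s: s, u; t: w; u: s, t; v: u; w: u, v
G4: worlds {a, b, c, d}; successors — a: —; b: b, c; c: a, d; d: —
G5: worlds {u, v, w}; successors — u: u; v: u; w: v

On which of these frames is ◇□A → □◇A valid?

G5

This is the axiom for convergence; its first-order frame correspondent is ∀x ∀y ∀z (Rxy ∧ Rxz → ∃w (Ryw ∧ Rzw)).
G1: fails — Rsu and Rss but u and s have no common successor.
G2: fails — Rcd and Rcb but d and b have no common successor.
G3: fails — Rut and Rus but t and s have no common successor.
G4: fails — Rbc and Rbb but c and b have no common successor.
G5: satisfies the condition.
Valid on: G5.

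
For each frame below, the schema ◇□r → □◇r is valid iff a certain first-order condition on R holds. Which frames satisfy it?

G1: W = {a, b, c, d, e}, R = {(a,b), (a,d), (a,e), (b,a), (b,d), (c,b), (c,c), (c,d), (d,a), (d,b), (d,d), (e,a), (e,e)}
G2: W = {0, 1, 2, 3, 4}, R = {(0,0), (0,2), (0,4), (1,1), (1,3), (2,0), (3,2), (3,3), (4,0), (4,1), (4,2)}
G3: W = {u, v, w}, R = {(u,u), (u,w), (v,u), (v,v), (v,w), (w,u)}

Frame correspondent (Sahlqvist): ∀x ∀y ∀z (Rxy ∧ Rxz → ∃w (Ryw ∧ Rzw)) — i.e. convergence.
G1: satisfies the condition.
G2: fails — R32 and R33 but 2 and 3 have no common successor.
G3: satisfies the condition.

G1, G3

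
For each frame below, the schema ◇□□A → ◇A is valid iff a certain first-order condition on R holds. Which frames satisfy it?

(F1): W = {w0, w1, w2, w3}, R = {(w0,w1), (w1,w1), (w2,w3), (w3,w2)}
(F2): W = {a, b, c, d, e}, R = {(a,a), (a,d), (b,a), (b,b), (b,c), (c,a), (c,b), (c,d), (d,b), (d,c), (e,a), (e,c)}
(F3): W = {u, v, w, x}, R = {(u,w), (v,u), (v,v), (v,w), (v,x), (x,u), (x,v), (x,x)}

Frame correspondent (Sahlqvist): ∀x ∀y (xRy → ∃w (yR²w ∧ xRw)) — i.e. a generalized confluence (Geach) condition.
(F1): holds.
(F2): holds.
(F3): fails — uRw but no t with wR²t and uRt.
Valid on: (F1), (F2).

(F1), (F2)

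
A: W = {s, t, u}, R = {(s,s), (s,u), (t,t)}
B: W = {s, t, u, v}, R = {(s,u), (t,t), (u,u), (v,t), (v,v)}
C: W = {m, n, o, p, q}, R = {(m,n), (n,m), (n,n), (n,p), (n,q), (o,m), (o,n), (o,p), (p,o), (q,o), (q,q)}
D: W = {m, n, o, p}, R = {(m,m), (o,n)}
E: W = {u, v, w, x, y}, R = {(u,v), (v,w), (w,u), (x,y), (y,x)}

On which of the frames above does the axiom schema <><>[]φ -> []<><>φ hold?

B, D, E

The schema corresponds to a generalized confluence (Geach) condition: forall x forall y forall z ((x R^2 y & xRz) -> exists w (yRw & z R^2 w)).
A: fails — sR²s, sRu but no w with sRw and uR²w.
B: satisfies the condition.
C: fails — nR²p, nRm but no w with pRw and mR²w.
D: satisfies the condition.
E: satisfies the condition.
Valid on: B, D, E.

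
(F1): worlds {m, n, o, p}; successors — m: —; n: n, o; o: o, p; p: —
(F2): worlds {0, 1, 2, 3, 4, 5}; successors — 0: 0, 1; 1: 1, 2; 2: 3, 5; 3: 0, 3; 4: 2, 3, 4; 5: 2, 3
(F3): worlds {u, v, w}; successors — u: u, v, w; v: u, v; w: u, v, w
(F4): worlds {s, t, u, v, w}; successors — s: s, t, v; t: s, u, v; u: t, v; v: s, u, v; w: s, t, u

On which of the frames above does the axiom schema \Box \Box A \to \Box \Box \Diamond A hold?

(F3), (F4)

This is the axiom for a generalized confluence (Geach) condition; its first-order frame correspondent is \forall x \forall z (x R^2 z \to \exists w (x R^2 w \wedge zRw)).
(F1): fails — nR²p but no w with nR²w and pRw.
(F2): fails — 0R²2 but no w with 0R²w and 2Rw.
(F3): ✓.
(F4): ✓.
Valid on: (F3), (F4).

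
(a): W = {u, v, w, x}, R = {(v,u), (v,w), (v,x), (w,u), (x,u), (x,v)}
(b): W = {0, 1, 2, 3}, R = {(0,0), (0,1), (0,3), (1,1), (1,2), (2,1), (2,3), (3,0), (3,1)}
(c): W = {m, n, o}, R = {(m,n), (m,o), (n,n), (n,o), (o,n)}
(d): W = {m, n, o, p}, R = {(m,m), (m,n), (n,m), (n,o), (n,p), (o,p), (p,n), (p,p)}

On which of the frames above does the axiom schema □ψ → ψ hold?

This is the axiom for reflexivity; its first-order frame correspondent is ∀x Rxx.
(a): fails — world u does not see itself.
(b): fails — world 2 does not see itself.
(c): fails — world m does not see itself.
(d): fails — world n does not see itself.
Valid on no frame.

none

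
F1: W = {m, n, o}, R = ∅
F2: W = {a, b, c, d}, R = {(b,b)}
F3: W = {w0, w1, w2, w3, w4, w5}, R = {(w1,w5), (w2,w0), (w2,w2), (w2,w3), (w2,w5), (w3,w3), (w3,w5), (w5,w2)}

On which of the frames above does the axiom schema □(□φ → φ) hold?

Frame correspondent (Sahlqvist): ∀x ∀y (Rxy → Ryy) — i.e. shift-reflexivity.
F1: holds.
F2: holds.
F3: fails — Rw1w5 but not Rw5w5.
Valid on: F1, F2.

F1, F2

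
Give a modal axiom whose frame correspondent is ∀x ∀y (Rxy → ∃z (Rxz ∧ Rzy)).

□□r → □r

This is density; the standard corresponding axiom is C4: □□r → □r.
Suppose □□r→□r is valid. Take Rxy and set V(r)={w : xR²w}. Then □□r at x, so □r at x, so r at y, i.e. ∃z(Rxz∧Rzy).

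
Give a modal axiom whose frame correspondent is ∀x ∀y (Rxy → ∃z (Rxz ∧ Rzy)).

□□s → □s

A defining formula is □□s → □s (the C4 axiom).
Suppose □□s→□s is valid. Take Rxy and set V(s)={w : xR²w}. Then □□s at x, so □s at x, so s at y, i.e. ∃z(Rxz∧Rzy).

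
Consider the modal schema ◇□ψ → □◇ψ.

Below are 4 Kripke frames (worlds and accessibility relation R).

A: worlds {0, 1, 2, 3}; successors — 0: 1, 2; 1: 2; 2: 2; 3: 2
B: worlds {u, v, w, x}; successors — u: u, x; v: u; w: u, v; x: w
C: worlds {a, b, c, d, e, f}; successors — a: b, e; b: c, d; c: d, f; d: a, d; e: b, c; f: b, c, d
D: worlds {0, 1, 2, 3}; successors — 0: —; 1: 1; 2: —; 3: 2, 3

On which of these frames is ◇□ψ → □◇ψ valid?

A

Frame correspondent (Sahlqvist): ∀x ∀y ∀z (Rxy ∧ Rxz → ∃w (Ryw ∧ Rzw)) — i.e. convergence.
A: satisfies the condition.
B: fails — Ruu and Rux but u and x have no common successor.
C: fails — Rdd and Rda but d and a have no common successor.
D: fails — R33 and R32 but 3 and 2 have no common successor.
Valid on: A.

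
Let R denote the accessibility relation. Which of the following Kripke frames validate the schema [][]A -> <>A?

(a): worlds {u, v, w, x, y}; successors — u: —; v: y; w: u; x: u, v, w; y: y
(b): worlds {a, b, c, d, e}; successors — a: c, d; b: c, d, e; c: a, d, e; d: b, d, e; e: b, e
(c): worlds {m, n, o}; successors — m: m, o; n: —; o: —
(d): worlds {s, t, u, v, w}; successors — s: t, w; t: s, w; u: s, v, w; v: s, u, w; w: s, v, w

(b), (d)

This is the axiom for a generalized confluence (Geach) condition; its first-order frame correspondent is forall x exists w (x R^2 w & xRw).
(a): fails — at u but no t with uR²t and uRt.
(b): holds.
(c): fails — at n but no w with nR²w and nRw.
(d): holds.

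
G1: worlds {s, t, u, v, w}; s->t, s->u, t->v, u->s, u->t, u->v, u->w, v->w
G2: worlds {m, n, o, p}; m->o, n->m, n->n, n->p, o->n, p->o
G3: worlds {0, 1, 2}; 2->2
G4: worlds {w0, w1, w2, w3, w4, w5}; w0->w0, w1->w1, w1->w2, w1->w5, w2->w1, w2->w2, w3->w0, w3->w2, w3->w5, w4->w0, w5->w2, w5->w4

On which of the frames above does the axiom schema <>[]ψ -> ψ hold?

G3

Frame correspondent (Sahlqvist): forall x forall y (Rxy -> Ryx) — i.e. symmetry.
G1: fails — Ruv but not Rvu.
G2: fails — Ron but not Rno.
G3: ✓.
G4: fails — Rw1w5 but not Rw5w1.
Valid on: G3.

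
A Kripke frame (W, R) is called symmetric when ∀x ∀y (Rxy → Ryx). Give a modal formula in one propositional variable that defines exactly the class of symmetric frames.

r → □◇r

A defining formula is r → □◇r (the B axiom).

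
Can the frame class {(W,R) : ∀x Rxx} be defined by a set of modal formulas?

Yes: it is reflexivity, defined by the T schema □p → p.

Yes — defined by □p → p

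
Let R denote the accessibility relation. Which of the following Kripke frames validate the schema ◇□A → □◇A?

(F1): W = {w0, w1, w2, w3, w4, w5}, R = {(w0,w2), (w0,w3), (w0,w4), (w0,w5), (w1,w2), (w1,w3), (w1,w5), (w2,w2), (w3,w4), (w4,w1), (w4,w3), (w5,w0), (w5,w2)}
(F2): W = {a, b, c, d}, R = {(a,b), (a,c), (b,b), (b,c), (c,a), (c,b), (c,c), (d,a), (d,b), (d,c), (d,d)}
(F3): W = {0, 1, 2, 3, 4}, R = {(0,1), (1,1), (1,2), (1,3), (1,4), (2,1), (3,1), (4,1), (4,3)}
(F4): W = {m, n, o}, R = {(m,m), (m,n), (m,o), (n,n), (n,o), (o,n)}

This is the axiom for convergence; its first-order frame correspondent is ∀x ∀y ∀z (Rxy ∧ Rxz → ∃w (Ryw ∧ Rzw)).
(F1): fails — Rw0w4 and Rw0w5 but w4 and w5 have no common successor.
(F2): holds.
(F3): holds.
(F4): holds.
Valid on: (F2), (F3), (F4).

(F2), (F3), (F4)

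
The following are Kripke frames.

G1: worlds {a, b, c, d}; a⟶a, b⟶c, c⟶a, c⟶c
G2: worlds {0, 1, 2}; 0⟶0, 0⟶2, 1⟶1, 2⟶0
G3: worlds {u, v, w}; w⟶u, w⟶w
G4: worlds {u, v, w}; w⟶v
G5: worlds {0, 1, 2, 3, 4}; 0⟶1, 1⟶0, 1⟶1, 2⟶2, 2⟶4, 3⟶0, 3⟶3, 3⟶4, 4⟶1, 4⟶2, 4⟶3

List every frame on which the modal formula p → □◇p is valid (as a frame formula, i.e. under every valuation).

The schema corresponds to symmetry: ∀x ∀y (Rxy → Ryx).
G1: fails — Rca but not Rac.
G2: condition met.
G3: fails — Rwu but not Ruw.
G4: fails — Rwv but not Rvw.
G5: fails — R41 but not R14.
Valid on: G2.

G2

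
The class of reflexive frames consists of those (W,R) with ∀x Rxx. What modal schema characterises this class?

A defining formula is □q → q (the T axiom).
Suppose □q→q is valid. At any x set V(q)={w : Rxw}. Then □q holds at x, so q holds at x, i.e. Rxx.

□q → q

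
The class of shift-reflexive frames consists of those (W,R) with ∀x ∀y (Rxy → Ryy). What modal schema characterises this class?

The condition is shift-reflexivity. The T□ schema □(□p → p) defines it.

□(□p → p)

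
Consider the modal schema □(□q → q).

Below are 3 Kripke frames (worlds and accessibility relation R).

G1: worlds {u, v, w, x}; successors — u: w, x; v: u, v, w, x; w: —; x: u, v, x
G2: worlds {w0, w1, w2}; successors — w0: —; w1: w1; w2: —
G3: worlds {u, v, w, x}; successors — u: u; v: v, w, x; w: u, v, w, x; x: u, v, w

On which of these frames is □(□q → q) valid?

G2

The schema corresponds to shift-reflexivity: ∀x ∀y (Rxy → Ryy).
G1: fails — Ruw but not Rww.
G2: condition met.
G3: fails — Rwx but not Rxx.
Valid on: G2.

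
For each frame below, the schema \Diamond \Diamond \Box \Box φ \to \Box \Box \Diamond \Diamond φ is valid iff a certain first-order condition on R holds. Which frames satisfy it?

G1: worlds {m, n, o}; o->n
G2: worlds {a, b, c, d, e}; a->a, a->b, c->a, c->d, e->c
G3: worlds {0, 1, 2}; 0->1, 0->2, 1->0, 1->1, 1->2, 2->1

This is the axiom for a generalized confluence (Geach) condition; its first-order frame correspondent is \forall x \forall y \forall z ((x R^2 y \wedge x R^2 z) \to \exists w (y R^2 w \wedge z R^2 w)).
G1: satisfies the condition.
G2: fails — aR²a, aR²b but no w with aR²w and bR²w.
G3: satisfies the condition.

G1, G3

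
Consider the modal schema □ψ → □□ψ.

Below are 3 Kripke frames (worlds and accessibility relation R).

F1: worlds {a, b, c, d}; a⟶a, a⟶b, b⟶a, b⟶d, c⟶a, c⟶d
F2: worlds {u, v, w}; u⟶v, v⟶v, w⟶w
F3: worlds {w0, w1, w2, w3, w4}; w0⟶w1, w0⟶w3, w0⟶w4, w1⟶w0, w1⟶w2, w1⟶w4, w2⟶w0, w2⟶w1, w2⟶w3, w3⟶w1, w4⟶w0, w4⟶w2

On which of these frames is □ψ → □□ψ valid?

F2

This is the axiom for transitivity; its first-order frame correspondent is ∀x ∀y ∀z (Rxy ∧ Ryz → Rxz).
F1: fails — Rab and Rbd but not Rad.
F2: condition met.
F3: fails — Rw1w2 and Rw2w1 but not Rw1w1.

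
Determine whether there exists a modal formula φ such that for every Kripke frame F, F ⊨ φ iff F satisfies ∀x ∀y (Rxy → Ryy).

This is a Sahlqvist condition; the T□ axiom □(□q → q) defines it.
Suppose □(□q→q) is valid. Take Rxy and set V(q)={w : Ryw}. Then at y, □q holds; since □(□q→q) at x, □q→q at y, so q at y, i.e. Ryy.

Definable; □(□q → q) defines it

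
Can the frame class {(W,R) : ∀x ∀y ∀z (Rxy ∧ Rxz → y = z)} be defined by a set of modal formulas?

Yes — defined by ◇p → □p

This is a Sahlqvist condition; the CD axiom ◇p → □p defines it.
Suppose ◇p→□p is valid. Take Rxy, Rxz and set V(p)={y}. Then ◇p at x, so □p at x, so p at z, i.e. z=y.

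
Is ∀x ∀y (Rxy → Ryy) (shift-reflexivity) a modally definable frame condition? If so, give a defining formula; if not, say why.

Definable; □(□p → p) defines it

The condition is shift-reflexivity. A defining modal formula is □(□p → p).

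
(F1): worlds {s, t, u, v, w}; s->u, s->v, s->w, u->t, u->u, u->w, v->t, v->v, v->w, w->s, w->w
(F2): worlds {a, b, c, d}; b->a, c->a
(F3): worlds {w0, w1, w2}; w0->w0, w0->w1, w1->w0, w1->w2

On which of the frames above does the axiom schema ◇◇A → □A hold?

The schema corresponds to a generalized confluence (Geach) condition: ∀x ∀y ∀z ((xR²y ∧ xRz) → ∃w (y = w ∧ z = w)).
(F1): fails — sR²s, sRu but s ≠ u.
(F2): holds.
(F3): fails — w0R²w0, w0Rw1 but w0 ≠ w1.

(F2)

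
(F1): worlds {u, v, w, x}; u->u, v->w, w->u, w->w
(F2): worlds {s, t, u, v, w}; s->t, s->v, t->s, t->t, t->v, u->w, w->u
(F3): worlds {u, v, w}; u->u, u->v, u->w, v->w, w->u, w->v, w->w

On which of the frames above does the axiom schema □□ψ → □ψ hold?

The schema corresponds to density: ∀x ∀y (Rxy → ∃z (Rxz ∧ Rzy)).
(F1): holds.
(F2): fails — Ruw but no z with Ruz and Rzw.
(F3): holds.

(F1), (F3)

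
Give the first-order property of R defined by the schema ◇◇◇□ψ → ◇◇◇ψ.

This is a Sahlqvist (Geach-type) schema ◇^3□^1ψ → □^0◇^3ψ.
Minimal-valuation argument: fix x; take any y with xR^3y and any z with xR^0z. Set V(ψ) to the set of worlds R-reachable from y in exactly 1 step. Then □^1ψ holds at y, so the antecedent holds at x; validity forces ◇^3ψ at z, giving a w with zR^3w and yR^1w.
First-order correspondent: ∀x ∀y (xR³y → ∃w (yRw ∧ xR³w)).

∀x ∀y (xR³y → ∃w (yRw ∧ xR³w))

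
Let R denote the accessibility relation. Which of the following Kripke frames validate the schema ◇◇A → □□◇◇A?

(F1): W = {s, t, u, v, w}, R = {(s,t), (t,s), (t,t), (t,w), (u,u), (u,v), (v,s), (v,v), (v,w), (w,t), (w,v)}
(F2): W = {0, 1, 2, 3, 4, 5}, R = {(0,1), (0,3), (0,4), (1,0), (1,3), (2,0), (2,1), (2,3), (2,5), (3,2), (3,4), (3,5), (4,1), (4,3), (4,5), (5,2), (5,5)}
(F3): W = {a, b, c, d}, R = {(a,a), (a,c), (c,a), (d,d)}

(F3)

Frame correspondent (Sahlqvist): ∀x ∀y ∀z ((xR²y ∧ xR²z) → ∃w (y = w ∧ zR²w)) — i.e. a generalized confluence (Geach) condition.
(F1): fails — tR²v, tR²s but no w* with v=w* and sR²w*.
(F2): fails — 0R²0, 0R²1 but no w with 0=w and 1R²w.
(F3): satisfies the condition.
Valid on: (F3).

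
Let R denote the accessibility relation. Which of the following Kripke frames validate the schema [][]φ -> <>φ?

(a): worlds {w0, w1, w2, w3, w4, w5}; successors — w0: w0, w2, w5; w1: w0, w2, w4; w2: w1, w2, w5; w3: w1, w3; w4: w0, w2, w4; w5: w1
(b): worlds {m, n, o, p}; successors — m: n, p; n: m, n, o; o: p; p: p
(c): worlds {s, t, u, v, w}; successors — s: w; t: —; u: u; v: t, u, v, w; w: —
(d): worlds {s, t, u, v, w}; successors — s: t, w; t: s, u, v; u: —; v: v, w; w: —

Frame correspondent (Sahlqvist): forall x exists w (x R^2 w & xRw) — i.e. a generalized confluence (Geach) condition.
(a): fails — at w5 but no w with w5R²w and w5Rw.
(b): holds.
(c): fails — at s but no w* with sR²w* and sRw*.
(d): fails — at s but no w* with sR²w* and sRw*.

(b)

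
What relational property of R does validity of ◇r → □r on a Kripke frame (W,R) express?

Suppose ◇r→□r is valid. Take Rxy, Rxz and set V(r)={y}. Then ◇r at x, so □r at x, so r at z, i.e. z=y.
The converse is a direct semantic check.
So the correspondent is partial functionality.

Partial functionality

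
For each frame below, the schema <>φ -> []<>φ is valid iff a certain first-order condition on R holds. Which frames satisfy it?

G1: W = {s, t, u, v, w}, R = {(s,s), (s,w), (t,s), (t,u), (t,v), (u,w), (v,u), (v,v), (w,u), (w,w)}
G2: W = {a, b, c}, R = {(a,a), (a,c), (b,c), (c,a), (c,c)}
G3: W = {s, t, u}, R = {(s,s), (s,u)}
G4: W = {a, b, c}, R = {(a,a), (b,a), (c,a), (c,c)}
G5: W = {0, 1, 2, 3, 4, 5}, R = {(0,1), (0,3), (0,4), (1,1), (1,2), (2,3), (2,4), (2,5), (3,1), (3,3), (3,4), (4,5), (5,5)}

G2

The schema corresponds to the Euclidean property: forall x forall y forall z (Rxy & Rxz -> Ryz).
G1: fails — Rsw and Rss but not Rws.
G2: condition met.
G3: fails — Rsu and Rsu but not Ruu.
G4: fails — Rca and Rcc but not Rac.
G5: fails — R01 and R04 but not R14.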